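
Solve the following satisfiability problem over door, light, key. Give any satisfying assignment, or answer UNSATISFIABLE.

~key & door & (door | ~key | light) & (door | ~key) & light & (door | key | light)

door: True; light: True; key: False

Unit clause (~key) forces key = False.
Unit clause (door) forces door = True.
Unit clause (light) forces light = True.
All clauses satisfied.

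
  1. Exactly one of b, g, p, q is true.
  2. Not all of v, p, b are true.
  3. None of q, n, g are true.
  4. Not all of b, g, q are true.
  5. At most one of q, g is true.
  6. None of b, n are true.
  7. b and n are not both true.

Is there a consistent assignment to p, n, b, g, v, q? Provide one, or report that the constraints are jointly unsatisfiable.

p = True, n = False, b = False, g = False, v = False, q = False

  (1) {b, g, p, q}: 1 true — exactly one ✓
  (2) {v, p, b}: 1/3 true — not all ✓
  (3) {q, n, g}: 0 true — none ✓
  (4) {b, g, q}: 0/3 true — not all ✓
  (5) {q, g}: 0 true — at most one ✓
  (6) {b, n}: 0 true — none ✓
  (7) b=F, n=F — not both ✓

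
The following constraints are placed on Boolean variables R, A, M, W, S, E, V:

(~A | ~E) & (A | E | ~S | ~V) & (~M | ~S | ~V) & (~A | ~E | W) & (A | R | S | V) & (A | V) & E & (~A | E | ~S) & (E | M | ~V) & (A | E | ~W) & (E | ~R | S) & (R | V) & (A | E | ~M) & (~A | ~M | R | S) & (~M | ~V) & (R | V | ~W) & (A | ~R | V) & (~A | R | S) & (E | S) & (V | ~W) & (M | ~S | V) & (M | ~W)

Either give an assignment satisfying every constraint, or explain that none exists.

R = True, A = False, M = False, W = False, S = False, E = True, V = True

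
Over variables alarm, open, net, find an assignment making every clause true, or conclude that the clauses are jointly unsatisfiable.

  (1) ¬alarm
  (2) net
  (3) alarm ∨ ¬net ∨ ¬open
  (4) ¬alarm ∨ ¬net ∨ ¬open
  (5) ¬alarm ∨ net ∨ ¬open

Unit clause (¬alarm) forces alarm = False.
Unit clause (net) forces net = True.
In (alarm ∨ ¬net ∨ ¬open) only ¬open is left, so open = False.
All clauses satisfied.

alarm = False, open = False, net = True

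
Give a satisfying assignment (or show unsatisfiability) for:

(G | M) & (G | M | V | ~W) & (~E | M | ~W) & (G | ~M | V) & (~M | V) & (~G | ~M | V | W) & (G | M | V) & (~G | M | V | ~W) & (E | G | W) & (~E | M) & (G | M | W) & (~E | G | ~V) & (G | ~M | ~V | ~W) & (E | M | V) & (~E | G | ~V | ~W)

W=F; G=T; E=T; V=T; M=T

Set W = False.
Try G = False:
  (G | M) forces M = True.
  (G | ~M | V) forces V = True.
  (E | G | W) forces E = True.
  clause (~E | G | ~V) is falsified — backtrack.
So G = True.
Set E = True.
  then (~E | M) forces M = True.
  then (~M | V) forces V = True.
All clauses satisfied.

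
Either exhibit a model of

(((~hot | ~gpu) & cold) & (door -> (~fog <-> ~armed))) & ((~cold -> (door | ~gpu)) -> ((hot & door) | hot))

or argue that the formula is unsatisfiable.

gpu = False, fog = True, cold = True, door = True, hot = True, armed = True

  ((~hot | ~gpu) & cold) & (door -> (~fog <-> ~armed)) = True
    (~hot | ~gpu) & cold = True
      ~hot | ~gpu = True
        ~hot = False
        ~gpu = True
    door -> (~fog <-> ~armed) = True
      ~fog <-> ~armed = True
        ~fog = False
        ~armed = False
  (~cold -> (door | ~gpu)) -> ((hot & door) | hot) = True
    ~cold -> (door | ~gpu) = True
      ~cold = False
      door | ~gpu = True
        ~gpu = True
    (hot & door) | hot = True
      hot & door = True
Both conjuncts True, so the formula holds.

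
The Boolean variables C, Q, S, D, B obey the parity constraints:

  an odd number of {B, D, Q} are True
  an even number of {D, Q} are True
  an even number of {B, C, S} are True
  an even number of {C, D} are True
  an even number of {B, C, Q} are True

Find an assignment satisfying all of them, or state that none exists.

Adding constraints 1, 4, 5 mod 2: every variable appears an even number of times on the left, so the left side is 0.
But the right sides sum to 1 (mod 2). 0 ≠ 1 — the system is inconsistent.

No satisfying assignment exists.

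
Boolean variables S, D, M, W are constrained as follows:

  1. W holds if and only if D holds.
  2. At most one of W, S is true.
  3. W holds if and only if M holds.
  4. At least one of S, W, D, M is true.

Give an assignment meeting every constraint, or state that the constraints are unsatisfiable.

S = True, D = False, M = False, W = False

  (1) W=F, D=F — same ✓
  (2) {W, S}: 1 true — at most one ✓
  (3) W=F, M=F — same ✓
  (4) {S, W, D, M}: 1 true — at least one ✓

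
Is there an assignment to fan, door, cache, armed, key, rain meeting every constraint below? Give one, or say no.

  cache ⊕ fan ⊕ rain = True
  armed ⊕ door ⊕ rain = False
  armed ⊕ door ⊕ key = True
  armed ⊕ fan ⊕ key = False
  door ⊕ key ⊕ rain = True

fan: True, door: False, cache: False, armed: False, key: True, rain: False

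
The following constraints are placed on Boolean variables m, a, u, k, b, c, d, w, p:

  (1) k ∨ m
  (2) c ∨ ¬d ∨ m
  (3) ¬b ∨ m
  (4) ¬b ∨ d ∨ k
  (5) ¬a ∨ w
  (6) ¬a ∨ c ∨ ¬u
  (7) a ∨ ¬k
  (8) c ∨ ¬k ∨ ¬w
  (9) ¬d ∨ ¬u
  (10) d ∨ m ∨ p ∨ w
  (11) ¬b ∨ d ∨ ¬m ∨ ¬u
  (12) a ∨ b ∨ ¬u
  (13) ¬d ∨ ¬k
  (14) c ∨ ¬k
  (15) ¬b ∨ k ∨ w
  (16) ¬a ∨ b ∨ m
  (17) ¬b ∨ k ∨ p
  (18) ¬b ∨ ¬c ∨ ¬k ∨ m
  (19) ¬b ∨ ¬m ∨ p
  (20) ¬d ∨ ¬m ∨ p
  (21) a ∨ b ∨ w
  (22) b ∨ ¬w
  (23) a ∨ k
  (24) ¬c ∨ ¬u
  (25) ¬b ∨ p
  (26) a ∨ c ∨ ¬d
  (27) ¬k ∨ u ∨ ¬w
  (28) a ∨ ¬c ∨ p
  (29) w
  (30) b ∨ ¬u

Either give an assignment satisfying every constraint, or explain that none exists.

Unit clause (w) forces w = True.
In (b ∨ ¬w) only b is left, so b = True.
In (¬b ∨ p) only p is left, so p = True.
In (¬b ∨ m) only m is left, so m = True.
Try a = False:
  (a ∨ ¬k) forces k = False.
  clause (a ∨ k) is falsified — backtrack.
So a = True.
Set u = False.
  then (¬k ∨ u ∨ ¬w) forces k = False.
  then (¬b ∨ d ∨ k) forces d = True.
Set c = True.
All clauses satisfied.

m = True; a = True; u = False; k = False; b = True; c = True; d = True; w = True; p = True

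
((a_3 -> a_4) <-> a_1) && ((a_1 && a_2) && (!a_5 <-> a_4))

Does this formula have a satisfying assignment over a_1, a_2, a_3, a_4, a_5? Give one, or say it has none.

a_1 = True, a_2 = True, a_3 = False, a_4 = True, a_5 = False

  (a_3 -> a_4) <-> a_1 = True
    a_3 -> a_4 = True
  (a_1 && a_2) && (!a_5 <-> a_4) = True
    a_1 && a_2 = True
    !a_5 <-> a_4 = True
      !a_5 = True
Both conjuncts True, so the formula holds.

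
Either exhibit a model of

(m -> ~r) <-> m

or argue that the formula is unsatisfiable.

r = False; m = True

  (m -> ~r) <-> m = True
    m -> ~r = True
      ~r = True
The formula evaluates to True.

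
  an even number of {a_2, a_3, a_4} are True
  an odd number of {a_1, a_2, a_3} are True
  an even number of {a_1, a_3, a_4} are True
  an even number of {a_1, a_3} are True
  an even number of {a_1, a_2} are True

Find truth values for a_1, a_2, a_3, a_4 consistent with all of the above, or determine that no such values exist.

a_1: True; a_2: True; a_3: True; a_4: False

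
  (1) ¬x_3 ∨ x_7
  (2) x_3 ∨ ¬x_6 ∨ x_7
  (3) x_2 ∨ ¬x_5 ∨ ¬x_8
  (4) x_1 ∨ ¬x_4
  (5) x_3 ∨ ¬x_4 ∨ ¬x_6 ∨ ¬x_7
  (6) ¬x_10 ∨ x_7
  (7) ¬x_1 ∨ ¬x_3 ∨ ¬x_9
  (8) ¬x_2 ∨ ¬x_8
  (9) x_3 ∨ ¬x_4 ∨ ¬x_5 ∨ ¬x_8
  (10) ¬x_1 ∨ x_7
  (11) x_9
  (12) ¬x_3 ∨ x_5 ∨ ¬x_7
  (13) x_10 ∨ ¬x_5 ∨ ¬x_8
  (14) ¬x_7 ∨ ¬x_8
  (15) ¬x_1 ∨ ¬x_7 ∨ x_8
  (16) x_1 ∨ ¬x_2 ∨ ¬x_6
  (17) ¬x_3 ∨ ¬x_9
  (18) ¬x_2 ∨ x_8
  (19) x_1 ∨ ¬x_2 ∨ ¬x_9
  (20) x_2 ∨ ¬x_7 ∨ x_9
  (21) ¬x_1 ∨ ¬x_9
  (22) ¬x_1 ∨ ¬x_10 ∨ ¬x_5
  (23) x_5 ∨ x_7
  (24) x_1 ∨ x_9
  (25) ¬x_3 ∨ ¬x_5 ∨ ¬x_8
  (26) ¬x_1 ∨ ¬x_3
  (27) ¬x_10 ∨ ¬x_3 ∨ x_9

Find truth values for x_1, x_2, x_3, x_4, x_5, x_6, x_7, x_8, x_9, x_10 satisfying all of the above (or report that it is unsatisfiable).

x_1=F, x_2=F, x_3=F, x_4=F, x_5=F, x_6=F, x_7=T, x_8=F, x_9=T, x_10=T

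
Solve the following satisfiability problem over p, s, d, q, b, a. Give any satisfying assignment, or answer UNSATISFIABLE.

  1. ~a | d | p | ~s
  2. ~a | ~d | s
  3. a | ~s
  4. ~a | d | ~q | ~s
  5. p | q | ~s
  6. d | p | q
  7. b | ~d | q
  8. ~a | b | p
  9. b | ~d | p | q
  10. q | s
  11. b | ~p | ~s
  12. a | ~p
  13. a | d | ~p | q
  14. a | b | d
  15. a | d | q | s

Set p = True.
  then (a | ~p) forces a = True.
Set s = False.
  then (~a | ~d | s) forces d = False.
  then (q | s) forces q = True.
Set b = True.
All clauses satisfied.

p = True, s = False, d = False, q = True, b = True, a = True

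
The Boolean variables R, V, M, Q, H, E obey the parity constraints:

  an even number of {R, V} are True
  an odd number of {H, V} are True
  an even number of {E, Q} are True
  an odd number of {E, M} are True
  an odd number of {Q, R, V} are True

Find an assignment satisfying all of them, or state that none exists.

R = False, V = False, M = False, Q = True, H = True, E = True

{R, V}: 0 true → even ✓
{H, V}: 1 true → odd ✓
{E, Q}: 2 true → even ✓
{E, M}: 1 true → odd ✓
{Q, R, V}: 1 true → odd ✓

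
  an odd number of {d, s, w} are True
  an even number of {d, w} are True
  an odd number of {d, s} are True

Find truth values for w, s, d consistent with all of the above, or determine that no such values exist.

w = False, s = True, d = False

{d, s, w}: 1 true → odd ✓
{d, w}: 0 true → even ✓
{d, s}: 1 true → odd ✓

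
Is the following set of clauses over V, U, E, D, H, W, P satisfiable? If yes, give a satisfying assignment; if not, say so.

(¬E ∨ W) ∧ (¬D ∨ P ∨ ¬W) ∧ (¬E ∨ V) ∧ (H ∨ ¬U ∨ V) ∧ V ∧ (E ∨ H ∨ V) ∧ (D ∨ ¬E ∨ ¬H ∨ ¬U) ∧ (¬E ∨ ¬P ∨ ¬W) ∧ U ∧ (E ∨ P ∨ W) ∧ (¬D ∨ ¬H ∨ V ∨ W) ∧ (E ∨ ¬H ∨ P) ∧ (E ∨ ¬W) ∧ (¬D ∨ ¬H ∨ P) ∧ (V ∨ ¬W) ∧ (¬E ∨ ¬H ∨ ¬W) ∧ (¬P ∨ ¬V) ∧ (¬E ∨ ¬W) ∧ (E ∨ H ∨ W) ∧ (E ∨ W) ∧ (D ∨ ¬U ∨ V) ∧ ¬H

No satisfying assignment exists.

Case E = True:
  (¬E ∨ W) forces W = True.
  Clause (¬E ∨ ¬W) is falsified — contradiction.
Case E = False:
  (V) forces V = True.
  (U) forces U = True.
  (E ∨ ¬W) forces W = False.
  Clause (E ∨ W) is falsified — contradiction.
Both cases fail, so the formula is unsatisfiable.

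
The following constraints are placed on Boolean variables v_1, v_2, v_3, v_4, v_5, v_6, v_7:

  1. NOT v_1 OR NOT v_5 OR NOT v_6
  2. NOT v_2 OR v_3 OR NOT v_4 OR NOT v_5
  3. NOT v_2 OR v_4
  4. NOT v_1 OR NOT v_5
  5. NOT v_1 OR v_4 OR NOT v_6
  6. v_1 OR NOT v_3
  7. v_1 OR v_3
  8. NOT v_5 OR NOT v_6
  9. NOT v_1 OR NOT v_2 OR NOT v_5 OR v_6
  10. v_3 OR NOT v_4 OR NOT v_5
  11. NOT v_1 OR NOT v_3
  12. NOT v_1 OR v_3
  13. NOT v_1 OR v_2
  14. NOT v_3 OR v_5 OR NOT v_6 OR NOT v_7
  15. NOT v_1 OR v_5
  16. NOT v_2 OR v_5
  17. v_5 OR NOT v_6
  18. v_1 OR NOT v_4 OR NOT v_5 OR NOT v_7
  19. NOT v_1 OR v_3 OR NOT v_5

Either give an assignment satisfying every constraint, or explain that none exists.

The formula is unsatisfiable.

Case v_1 = True:
  (NOT v_1 OR NOT v_5) forces v_5 = False.
  Clause (NOT v_1 OR v_5) is falsified — contradiction.
Case v_1 = False:
  (v_1 OR NOT v_3) forces v_3 = False.
  Clause (v_1 OR v_3) is falsified — contradiction.
Both cases fail, so the formula is unsatisfiable.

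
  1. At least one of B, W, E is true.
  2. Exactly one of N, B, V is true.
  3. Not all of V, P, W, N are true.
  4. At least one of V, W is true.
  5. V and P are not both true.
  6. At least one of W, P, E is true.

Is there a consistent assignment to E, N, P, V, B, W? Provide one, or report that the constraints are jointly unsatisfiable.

E = False, N = False, P = False, V = True, B = False, W = True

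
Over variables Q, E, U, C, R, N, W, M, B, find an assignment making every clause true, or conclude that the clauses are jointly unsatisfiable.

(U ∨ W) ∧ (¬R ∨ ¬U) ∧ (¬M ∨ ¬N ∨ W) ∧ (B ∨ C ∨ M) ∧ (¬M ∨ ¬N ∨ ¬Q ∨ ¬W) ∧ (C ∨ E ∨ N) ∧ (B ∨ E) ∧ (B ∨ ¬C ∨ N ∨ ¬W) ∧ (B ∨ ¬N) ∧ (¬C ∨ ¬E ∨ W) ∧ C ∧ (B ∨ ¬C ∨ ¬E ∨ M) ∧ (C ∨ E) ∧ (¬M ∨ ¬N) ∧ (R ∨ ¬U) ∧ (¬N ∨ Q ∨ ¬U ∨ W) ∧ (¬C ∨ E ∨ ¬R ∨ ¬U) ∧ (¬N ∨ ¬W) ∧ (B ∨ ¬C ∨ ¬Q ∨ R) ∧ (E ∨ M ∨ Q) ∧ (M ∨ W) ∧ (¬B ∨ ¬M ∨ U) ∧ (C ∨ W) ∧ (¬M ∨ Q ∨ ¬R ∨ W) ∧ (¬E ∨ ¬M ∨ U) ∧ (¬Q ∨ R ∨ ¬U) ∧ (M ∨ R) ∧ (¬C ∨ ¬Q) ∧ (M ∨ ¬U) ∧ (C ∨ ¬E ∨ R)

Q=F; E=T; U=F; C=T; R=T; N=F; W=T; M=F; B=T

Unit clause (C) forces C = True.
In (¬C ∨ ¬Q) only ¬Q is left, so Q = False.
Set E = True.
  then (¬C ∨ ¬E ∨ W) forces W = True.
  then (¬N ∨ ¬W) forces N = False.
  then (B ∨ ¬C ∨ N ∨ ¬W) forces B = True.
Try U = True:
  (¬R ∨ ¬U) forces R = False.
  clause (R ∨ ¬U) is falsified — backtrack.
So U = False.
  then (¬B ∨ ¬M ∨ U) forces M = False.
  then (M ∨ R) forces R = True.
All clauses satisfied.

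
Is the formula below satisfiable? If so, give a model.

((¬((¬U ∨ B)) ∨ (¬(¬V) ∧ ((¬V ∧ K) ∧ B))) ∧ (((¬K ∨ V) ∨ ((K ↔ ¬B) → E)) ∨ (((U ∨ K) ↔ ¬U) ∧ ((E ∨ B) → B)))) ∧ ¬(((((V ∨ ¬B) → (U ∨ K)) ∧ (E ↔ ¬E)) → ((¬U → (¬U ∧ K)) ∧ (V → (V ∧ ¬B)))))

Unsatisfiable

The conjunct ¬(((((V ∨ ¬B) → (U ∨ K)) ∧ (E ↔ ¬E)) → ((¬U → (¬U ∧ K)) ∧ (V → (V ∧ ¬B))))) is unsatisfiable on its own:
  E = True: this becomes ¬((False → ((¬U → (¬U ∧ K)) ∧ (V → (V ∧ ¬B))))) = False.
  E = False: this becomes ¬((False → ((¬U → (¬U ∧ K)) ∧ (V → (V ∧ ¬B))))) = False.
So the whole conjunction is unsatisfiable.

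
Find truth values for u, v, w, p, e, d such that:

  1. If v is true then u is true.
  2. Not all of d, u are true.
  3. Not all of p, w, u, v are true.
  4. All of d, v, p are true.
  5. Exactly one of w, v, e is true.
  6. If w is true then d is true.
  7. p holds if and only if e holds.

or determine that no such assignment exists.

Unsatisfiable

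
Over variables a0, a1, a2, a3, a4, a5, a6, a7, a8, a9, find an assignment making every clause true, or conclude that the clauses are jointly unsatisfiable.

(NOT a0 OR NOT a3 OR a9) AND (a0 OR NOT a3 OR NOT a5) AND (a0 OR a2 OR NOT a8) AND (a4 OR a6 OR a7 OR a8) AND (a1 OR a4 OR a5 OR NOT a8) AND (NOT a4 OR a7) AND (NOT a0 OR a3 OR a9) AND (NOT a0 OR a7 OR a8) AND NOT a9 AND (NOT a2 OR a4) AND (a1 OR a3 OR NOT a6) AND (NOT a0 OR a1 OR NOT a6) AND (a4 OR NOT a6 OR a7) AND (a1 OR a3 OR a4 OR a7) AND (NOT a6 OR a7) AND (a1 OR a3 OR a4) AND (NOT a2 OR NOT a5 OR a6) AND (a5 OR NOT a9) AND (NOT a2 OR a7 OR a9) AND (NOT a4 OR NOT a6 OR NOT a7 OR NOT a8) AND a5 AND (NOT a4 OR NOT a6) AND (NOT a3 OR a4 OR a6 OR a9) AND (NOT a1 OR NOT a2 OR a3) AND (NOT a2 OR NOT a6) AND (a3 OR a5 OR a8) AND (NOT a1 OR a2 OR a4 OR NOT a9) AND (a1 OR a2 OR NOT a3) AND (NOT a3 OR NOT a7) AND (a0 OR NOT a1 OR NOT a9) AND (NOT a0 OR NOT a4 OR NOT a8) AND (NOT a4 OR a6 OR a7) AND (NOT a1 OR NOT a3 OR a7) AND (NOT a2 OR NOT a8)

a0 = False, a1 = True, a2 = False, a3 = False, a4 = False, a5 = True, a6 = True, a7 = True, a8 = False, a9 = False

Unit clause (NOT a9) forces a9 = False.
Unit clause (a5) forces a5 = True.
Try a0 = True:
  (NOT a0 OR NOT a3 OR a9) forces a3 = False.
  clause (NOT a0 OR a3 OR a9) is falsified — backtrack.
So a0 = False.
  then (a0 OR NOT a3 OR NOT a5) forces a3 = False.
Set a1 = True.
  then (NOT a1 OR NOT a2 OR a3) forces a2 = False.
  then (a0 OR a2 OR NOT a8) forces a8 = False.
Set a4 = False.
Set a6 = True.
  then (a4 OR NOT a6 OR a7) forces a7 = True.
All clauses satisfied.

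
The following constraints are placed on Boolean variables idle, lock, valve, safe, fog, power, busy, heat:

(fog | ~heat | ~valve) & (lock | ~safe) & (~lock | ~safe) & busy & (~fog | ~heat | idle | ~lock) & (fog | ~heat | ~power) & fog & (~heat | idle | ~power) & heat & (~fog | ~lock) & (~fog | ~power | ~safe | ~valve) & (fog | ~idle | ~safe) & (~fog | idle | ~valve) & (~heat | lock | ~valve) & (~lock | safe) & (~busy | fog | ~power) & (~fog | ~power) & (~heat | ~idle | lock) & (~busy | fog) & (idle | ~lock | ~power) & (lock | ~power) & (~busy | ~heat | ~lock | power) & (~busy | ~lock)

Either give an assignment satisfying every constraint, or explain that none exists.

Unit clause (busy) forces busy = True.
Unit clause (fog) forces fog = True.
Unit clause (heat) forces heat = True.
In (~fog | ~lock) only ~lock is left, so lock = False.
In (~heat | lock | ~valve) only ~valve is left, so valve = False.
In (~fog | ~power) only ~power is left, so power = False.
In (~heat | ~idle | lock) only ~idle is left, so idle = False.
In (lock | ~safe) only ~safe is left, so safe = False.
All clauses satisfied.

idle=F; lock=F; valve=F; safe=F; fog=T; power=F; busy=T; heat=T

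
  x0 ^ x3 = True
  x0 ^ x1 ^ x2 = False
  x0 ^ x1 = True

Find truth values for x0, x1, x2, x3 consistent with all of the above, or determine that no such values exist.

x0 = False, x1 = True, x2 = True, x3 = True

x0 ^ x3 = F ^ T = True ✓
x0 ^ x1 ^ x2 = F ^ T ^ T = False ✓
x0 ^ x1 = F ^ T = True ✓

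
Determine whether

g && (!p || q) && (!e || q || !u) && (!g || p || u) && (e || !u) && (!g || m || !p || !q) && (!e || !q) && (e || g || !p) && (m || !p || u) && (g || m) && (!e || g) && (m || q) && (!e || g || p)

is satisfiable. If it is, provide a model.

q = True, m = True, e = False, p = True, u = False, g = True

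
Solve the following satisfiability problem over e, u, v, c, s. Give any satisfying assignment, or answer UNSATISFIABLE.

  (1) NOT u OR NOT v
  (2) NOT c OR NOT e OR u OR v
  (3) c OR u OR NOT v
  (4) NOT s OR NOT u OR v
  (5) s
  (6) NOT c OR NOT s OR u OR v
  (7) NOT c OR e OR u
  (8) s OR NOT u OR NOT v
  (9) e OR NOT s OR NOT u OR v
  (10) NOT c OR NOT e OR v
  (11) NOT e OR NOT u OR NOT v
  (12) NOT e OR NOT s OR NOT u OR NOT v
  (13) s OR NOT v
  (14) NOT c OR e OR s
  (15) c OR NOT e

e: True; u: False; v: True; c: True; s: True

Unit clause (s) forces s = True.
Set e = True.
  then (c OR NOT e) forces c = True.
  then (NOT c OR NOT e OR v) forces v = True.
  then (NOT e OR NOT u OR NOT v) forces u = False.
All clauses satisfied.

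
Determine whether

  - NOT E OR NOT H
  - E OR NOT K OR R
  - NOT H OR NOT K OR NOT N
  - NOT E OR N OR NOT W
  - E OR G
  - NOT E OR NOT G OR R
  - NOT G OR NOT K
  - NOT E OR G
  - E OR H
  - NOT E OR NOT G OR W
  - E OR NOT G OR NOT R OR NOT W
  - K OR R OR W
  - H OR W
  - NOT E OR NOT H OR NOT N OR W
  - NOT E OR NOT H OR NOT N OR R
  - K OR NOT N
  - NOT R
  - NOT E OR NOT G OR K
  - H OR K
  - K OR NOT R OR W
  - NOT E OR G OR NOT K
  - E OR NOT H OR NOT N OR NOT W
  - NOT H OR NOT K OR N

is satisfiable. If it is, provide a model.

N=F; R=F; G=T; K=F; H=T; W=T; E=F

Unit clause (NOT R) forces R = False.
Try N = True:
  (K OR NOT N) forces K = True.
  (E OR NOT K OR R) forces E = True.
  (NOT E OR NOT H) forces H = False.
  (NOT E OR NOT G OR R) forces G = False.
  clause (NOT E OR G) is falsified — backtrack.
So N = False.
Set G = True.
  then (NOT E OR NOT G OR R) forces E = False.
  then (NOT G OR NOT K) forces K = False.
  then (E OR H) forces H = True.
  then (K OR R OR W) forces W = True.
All clauses satisfied.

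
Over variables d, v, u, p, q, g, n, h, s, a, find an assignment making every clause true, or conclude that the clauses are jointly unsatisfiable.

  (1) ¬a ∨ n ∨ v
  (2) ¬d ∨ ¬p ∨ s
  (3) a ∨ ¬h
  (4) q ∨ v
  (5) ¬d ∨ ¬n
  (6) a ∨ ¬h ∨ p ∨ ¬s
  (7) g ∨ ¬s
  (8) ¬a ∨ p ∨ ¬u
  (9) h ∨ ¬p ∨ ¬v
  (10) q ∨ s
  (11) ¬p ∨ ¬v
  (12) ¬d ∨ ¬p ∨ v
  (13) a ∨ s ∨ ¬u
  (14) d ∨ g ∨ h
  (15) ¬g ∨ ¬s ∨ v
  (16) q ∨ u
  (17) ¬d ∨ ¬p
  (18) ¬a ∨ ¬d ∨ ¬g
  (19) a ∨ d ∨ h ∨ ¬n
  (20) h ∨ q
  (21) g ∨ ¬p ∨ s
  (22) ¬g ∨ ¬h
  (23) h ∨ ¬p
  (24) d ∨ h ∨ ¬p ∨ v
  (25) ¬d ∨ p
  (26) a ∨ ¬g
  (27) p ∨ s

Set d = False.
Set v = True.
  then (¬p ∨ ¬v) forces p = False.
  then (p ∨ s) forces s = True.
  then (g ∨ ¬s) forces g = True.
  then (¬g ∨ ¬h) forces h = False.
  then (a ∨ ¬g) forces a = True.
  then (¬a ∨ p ∨ ¬u) forces u = False.
  then (q ∨ u) forces q = True.
Set n = True.
All clauses satisfied.

d: False, v: True, u: False, p: False, q: True, g: True, n: True, h: False, s: True, a: True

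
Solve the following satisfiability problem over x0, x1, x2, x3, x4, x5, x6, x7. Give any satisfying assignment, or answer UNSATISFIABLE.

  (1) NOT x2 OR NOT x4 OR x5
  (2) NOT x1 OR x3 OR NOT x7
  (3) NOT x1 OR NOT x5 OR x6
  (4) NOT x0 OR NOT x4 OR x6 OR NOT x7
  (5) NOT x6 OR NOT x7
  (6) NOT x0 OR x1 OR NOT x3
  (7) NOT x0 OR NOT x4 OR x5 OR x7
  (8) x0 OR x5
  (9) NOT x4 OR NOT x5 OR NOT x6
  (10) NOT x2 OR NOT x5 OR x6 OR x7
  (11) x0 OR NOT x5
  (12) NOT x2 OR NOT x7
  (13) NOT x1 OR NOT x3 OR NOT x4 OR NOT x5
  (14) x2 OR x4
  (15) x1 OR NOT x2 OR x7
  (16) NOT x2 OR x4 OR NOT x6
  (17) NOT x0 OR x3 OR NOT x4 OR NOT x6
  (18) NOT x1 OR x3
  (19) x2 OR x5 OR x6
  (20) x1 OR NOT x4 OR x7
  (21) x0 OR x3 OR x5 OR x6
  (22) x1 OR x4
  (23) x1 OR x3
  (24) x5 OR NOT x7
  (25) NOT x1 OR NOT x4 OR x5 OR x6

x0 = True; x1 = True; x2 = True; x3 = True; x4 = False; x5 = False; x6 = False; x7 = False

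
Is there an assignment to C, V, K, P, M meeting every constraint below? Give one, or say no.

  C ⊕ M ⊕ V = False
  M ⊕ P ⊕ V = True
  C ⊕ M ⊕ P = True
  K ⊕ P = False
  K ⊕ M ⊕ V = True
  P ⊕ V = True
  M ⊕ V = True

C = True, V = True, K = False, P = False, M = False

C ⊕ M ⊕ V = T ⊕ F ⊕ T = False ✓
M ⊕ P ⊕ V = F ⊕ F ⊕ T = True ✓
C ⊕ M ⊕ P = T ⊕ F ⊕ F = True ✓
K ⊕ P = F ⊕ F = False ✓
K ⊕ M ⊕ V = F ⊕ F ⊕ T = True ✓
P ⊕ V = F ⊕ T = True ✓
M ⊕ V = F ⊕ T = True ✓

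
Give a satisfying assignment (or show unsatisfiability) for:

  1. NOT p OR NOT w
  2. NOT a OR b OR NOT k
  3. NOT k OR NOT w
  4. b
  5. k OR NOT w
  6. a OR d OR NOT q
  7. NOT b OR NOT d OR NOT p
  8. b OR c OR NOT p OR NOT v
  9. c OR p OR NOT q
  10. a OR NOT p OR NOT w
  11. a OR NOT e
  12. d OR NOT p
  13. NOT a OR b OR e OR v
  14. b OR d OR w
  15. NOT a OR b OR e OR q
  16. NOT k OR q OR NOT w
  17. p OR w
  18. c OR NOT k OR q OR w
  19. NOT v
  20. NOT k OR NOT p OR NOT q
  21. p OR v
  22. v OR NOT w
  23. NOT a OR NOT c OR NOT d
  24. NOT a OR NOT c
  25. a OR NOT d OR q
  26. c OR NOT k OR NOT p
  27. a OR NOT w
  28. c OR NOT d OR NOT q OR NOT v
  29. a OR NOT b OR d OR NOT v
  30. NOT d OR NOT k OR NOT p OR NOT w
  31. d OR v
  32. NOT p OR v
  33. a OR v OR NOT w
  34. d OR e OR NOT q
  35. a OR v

Unsatisfiable

Case b = True:
  (NOT v) forces v = False.
  (p OR v) forces p = True.
  Clause (NOT p OR v) is falsified — contradiction.
Case b = False:
  Clause (b) is falsified — contradiction.
Both cases fail, so the formula is unsatisfiable.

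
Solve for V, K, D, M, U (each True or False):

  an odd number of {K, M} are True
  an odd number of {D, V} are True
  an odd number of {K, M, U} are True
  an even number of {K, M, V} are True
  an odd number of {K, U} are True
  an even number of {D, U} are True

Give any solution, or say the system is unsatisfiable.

V=T; K=T; D=F; M=F; U=F

{K, M}: 1 true → odd ✓
{D, V}: 1 true → odd ✓
{K, M, U}: 1 true → odd ✓
{K, M, V}: 2 true → even ✓
{K, U}: 1 true → odd ✓
{D, U}: 0 true → even ✓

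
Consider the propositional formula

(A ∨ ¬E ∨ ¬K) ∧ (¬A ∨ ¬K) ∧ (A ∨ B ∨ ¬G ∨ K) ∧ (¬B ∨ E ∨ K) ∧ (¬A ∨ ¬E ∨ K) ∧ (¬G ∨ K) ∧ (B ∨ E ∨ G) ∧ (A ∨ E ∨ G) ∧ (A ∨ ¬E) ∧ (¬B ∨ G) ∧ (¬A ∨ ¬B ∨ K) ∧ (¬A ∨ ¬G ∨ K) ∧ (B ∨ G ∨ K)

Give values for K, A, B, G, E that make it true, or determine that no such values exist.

Try K = False:
  (¬G ∨ K) forces G = False.
  (¬B ∨ G) forces B = False.
  clause (B ∨ G ∨ K) is falsified — backtrack.
So K = True.
  then (¬A ∨ ¬K) forces A = False.
  then (A ∨ ¬E) forces E = False.
  then (A ∨ E ∨ G) forces G = True.
Set B = False.
All clauses satisfied.

K = True, A = False, B = False, G = True, E = False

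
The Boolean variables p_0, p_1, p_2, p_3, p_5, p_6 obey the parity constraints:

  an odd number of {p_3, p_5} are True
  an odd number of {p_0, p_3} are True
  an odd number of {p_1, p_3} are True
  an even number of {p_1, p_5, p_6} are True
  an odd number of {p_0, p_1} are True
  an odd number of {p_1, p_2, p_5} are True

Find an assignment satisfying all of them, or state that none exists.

Adding constraints 2, 3, 5 mod 2: every variable appears an even number of times on the left, so the left side is 0.
But the right sides sum to 1 (mod 2). 0 ≠ 1 — the system is inconsistent.

Unsatisfiable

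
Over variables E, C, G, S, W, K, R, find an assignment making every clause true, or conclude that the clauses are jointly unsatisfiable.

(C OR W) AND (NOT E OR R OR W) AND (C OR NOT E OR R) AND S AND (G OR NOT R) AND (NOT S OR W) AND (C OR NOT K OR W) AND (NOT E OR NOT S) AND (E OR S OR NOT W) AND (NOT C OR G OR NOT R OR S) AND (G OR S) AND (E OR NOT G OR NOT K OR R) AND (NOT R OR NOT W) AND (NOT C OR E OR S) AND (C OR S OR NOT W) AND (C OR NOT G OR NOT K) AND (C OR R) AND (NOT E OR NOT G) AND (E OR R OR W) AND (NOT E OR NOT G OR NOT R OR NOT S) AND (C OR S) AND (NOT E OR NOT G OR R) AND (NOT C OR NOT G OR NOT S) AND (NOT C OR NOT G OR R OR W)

E = False; C = True; G = False; S = True; W = True; K = True; R = False

Unit clause (S) forces S = True.
In (NOT S OR W) only W is left, so W = True.
In (NOT E OR NOT S) only NOT E is left, so E = False.
In (NOT R OR NOT W) only NOT R is left, so R = False.
In (C OR R) only C is left, so C = True.
In (NOT C OR NOT G OR NOT S) only NOT G is left, so G = False.
Set K = True.
All clauses satisfied.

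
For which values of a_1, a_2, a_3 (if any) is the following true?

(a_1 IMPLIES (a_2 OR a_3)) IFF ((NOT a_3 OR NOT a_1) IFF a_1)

a_1 = True; a_2 = True; a_3 = False

  (a_1 IMPLIES (a_2 OR a_3)) IFF ((NOT a_3 OR NOT a_1) IFF a_1) = True
    a_1 IMPLIES (a_2 OR a_3) = True
      a_2 OR a_3 = True
    (NOT a_3 OR NOT a_1) IFF a_1 = True
      NOT a_3 OR NOT a_1 = True
        NOT a_3 = True
        NOT a_1 = False
The formula evaluates to True.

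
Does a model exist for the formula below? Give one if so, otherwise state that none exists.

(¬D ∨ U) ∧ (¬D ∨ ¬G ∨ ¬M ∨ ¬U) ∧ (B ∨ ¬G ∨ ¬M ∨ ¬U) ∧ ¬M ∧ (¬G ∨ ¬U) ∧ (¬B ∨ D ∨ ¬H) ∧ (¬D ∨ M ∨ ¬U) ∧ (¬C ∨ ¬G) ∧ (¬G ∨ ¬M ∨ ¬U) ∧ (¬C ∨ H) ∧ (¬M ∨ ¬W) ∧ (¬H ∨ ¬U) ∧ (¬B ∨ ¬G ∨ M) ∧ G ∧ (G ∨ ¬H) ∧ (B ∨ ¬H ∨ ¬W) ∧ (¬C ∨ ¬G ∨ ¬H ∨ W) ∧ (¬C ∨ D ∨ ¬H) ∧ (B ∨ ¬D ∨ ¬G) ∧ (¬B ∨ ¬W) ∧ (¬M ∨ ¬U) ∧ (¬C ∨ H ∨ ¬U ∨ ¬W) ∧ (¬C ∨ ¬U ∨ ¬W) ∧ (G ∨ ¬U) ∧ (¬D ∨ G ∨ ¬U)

B = False; G = True; C = False; M = False; U = False; D = False; W = False; H = True

Unit clause (¬M) forces M = False.
Unit clause (G) forces G = True.
In (¬G ∨ ¬U) only ¬U is left, so U = False.
In (¬C ∨ ¬G) only ¬C is left, so C = False.
In (¬B ∨ ¬G ∨ M) only ¬B is left, so B = False.
In (B ∨ ¬D ∨ ¬G) only ¬D is left, so D = False.
Set W = False.
Set H = True.
All clauses satisfied.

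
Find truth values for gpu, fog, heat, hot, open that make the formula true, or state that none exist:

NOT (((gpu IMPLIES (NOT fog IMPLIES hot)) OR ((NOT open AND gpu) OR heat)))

gpu=T, fog=F, heat=F, hot=F, open=T

  NOT (((gpu IMPLIES (NOT fog IMPLIES hot)) OR ((NOT open AND gpu) OR heat))) = True
    (gpu IMPLIES (NOT fog IMPLIES hot)) OR ((NOT open AND gpu) OR heat) = False
      gpu IMPLIES (NOT fog IMPLIES hot) = False
        NOT fog IMPLIES hot = False
          NOT fog = True
      (NOT open AND gpu) OR heat = False
        NOT open AND gpu = False
          NOT open = False
The formula evaluates to True.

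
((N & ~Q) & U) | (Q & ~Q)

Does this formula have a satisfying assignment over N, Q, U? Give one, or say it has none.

N=T, Q=F, U=T

  ((N & ~Q) & U) | (Q & ~Q) = True
    (N & ~Q) & U = True
      N & ~Q = True
        ~Q = True
    Q & ~Q = False
      ~Q = True
The formula evaluates to True.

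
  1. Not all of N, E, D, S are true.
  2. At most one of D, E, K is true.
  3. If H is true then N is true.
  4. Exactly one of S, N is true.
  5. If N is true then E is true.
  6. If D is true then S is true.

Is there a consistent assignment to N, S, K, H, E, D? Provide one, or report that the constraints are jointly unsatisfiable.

N = False, S = True, K = True, H = False, E = False, D = False

  (1) {N, E, D, S}: 1/4 true — not all ✓
  (2) {D, E, K}: 1 true — at most one ✓
  (3) H=F ⇒ N: vacuous ✓
  (4) {S, N}: 1 true — exactly one ✓
  (5) N=F ⇒ E: vacuous ✓
  (6) D=F ⇒ S: vacuous ✓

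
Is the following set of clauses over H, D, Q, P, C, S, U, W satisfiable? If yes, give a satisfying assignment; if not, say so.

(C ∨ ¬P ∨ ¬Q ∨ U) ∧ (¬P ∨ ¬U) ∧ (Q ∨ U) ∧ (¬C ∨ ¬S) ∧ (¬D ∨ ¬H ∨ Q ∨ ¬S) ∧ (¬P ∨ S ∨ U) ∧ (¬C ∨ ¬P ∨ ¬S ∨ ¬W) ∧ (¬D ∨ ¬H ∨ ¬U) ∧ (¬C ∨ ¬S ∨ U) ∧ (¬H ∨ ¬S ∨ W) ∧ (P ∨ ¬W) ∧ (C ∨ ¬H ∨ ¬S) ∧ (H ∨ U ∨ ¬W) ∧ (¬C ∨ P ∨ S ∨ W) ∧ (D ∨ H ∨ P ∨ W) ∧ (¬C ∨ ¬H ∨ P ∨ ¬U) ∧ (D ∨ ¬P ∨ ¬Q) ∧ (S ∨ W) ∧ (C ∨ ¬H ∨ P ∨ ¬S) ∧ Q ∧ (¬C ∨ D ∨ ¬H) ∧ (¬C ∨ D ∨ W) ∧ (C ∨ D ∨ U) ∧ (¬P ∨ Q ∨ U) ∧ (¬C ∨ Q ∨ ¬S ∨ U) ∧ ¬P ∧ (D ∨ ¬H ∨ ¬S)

Unit clause (Q) forces Q = True.
Unit clause (¬P) forces P = False.
In (P ∨ ¬W) only ¬W is left, so W = False.
In (S ∨ W) only S is left, so S = True.
In (¬C ∨ ¬S) only ¬C is left, so C = False.
In (¬H ∨ ¬S ∨ W) only ¬H is left, so H = False.
In (D ∨ H ∨ P ∨ W) only D is left, so D = True.
Set U = True.
All clauses satisfied.

H: False; D: True; Q: True; P: False; C: False; S: True; U: True; W: False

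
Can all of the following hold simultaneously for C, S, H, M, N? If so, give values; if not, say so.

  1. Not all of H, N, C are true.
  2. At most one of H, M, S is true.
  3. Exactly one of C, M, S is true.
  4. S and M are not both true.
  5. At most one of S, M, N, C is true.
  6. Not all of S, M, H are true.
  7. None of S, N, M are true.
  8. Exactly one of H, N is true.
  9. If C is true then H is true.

C = True, S = False, H = True, M = False, N = False

  (1) {H, N, C}: 2/3 true — not all ✓
  (2) {H, M, S}: 1 true — at most one ✓
  (3) {C, M, S}: 1 true — exactly one ✓
  (4) S=F, M=F — not both ✓
  (5) {S, M, N, C}: 1 true — at most one ✓
  (6) {S, M, H}: 1/3 true — not all ✓
  (7) {S, N, M}: 0 true — none ✓
  (8) {H, N}: 1 true — exactly one ✓
  (9) C=T ⇒ H: T ✓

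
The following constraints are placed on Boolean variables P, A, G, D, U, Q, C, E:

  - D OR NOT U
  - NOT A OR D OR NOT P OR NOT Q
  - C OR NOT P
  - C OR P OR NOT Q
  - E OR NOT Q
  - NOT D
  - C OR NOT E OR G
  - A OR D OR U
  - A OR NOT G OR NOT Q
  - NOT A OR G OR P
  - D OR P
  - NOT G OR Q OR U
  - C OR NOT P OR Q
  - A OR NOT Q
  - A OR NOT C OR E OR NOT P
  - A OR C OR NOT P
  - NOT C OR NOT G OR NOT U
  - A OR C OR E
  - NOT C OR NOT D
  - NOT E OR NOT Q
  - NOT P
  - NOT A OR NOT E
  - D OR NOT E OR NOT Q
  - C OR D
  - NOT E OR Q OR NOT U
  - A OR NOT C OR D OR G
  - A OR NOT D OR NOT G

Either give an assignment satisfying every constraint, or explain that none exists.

Case P = True:
  Clause (NOT P) is falsified — contradiction.
Case P = False:
  (NOT D) forces D = False.
  Clause (D OR P) is falsified — contradiction.
Both cases fail, so the formula is unsatisfiable.

Unsatisfiable — no assignment works.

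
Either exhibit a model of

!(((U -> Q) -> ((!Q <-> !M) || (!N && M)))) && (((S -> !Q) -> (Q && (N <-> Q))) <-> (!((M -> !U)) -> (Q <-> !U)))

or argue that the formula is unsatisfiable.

S=T; U=F; Q=T; N=F; M=F

  !(((U -> Q) -> ((!Q <-> !M) || (!N && M)))) = True
    (U -> Q) -> ((!Q <-> !M) || (!N && M)) = False
      U -> Q = True
      (!Q <-> !M) || (!N && M) = False
        !Q <-> !M = False
          !Q = False
          !M = True
        !N && M = False
          !N = True
  ((S -> !Q) -> (Q && (N <-> Q))) <-> (!((M -> !U)) -> (Q <-> !U)) = True
    (S -> !Q) -> (Q && (N <-> Q)) = True
      S -> !Q = False
        !Q = False
      Q && (N <-> Q) = False
        N <-> Q = False
    !((M -> !U)) -> (Q <-> !U) = True
      !((M -> !U)) = False
        M -> !U = True
          !U = True
      Q <-> !U = True
        !U = True
Both conjuncts True, so the formula holds.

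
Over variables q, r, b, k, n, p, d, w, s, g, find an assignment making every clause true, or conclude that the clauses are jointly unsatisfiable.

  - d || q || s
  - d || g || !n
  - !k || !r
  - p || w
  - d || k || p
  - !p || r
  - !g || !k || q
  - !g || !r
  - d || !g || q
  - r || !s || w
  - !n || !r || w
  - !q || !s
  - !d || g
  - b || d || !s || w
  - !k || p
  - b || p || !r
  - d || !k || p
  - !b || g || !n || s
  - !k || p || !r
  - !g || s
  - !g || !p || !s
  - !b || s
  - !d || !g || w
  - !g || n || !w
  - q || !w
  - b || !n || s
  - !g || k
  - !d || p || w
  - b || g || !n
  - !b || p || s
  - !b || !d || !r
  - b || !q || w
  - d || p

Set q = False.
  then (q || !w) forces w = False.
  then (p || w) forces p = True.
  then (!p || r) forces r = True.
  then (!g || !r) forces g = False.
  then (!n || !r || w) forces n = False.
  then (!d || g) forces d = False.
  then (d || q || s) forces s = True.
  then (!k || !r) forces k = False.
  then (b || d || !s || w) forces b = True.
All clauses satisfied.

q=F, r=T, b=T, k=F, n=F, p=T, d=F, w=F, s=T, g=F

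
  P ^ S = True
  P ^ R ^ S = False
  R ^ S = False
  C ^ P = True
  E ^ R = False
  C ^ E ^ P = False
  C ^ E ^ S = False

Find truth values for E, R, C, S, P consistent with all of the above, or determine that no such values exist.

Adding constraints 2, 4, 5, 7 mod 2: every variable appears an even number of times on the left, so the left side is 0.
But the right sides sum to 1 (mod 2). 0 ≠ 1 — the system is inconsistent.

The formula is unsatisfiable.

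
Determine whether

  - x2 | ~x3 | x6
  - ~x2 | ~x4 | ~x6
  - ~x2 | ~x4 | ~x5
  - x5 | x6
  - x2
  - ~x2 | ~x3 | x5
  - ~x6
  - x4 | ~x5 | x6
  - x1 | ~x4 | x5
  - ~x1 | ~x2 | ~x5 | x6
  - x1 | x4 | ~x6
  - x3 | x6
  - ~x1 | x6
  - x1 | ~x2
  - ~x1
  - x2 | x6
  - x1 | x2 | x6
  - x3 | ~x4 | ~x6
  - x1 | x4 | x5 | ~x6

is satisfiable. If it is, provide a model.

The formula is unsatisfiable.

Case x1 = True:
  Clause (~x1) is falsified — contradiction.
Case x1 = False:
  (x2) forces x2 = True.
  Clause (x1 | ~x2) is falsified — contradiction.
Both cases fail, so the formula is unsatisfiable.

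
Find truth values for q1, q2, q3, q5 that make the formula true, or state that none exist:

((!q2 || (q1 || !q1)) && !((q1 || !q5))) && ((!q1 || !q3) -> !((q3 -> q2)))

q1=F, q2=F, q3=T, q5=T

  (!q2 || (q1 || !q1)) && !((q1 || !q5)) = True
    !q2 || (q1 || !q1) = True
      !q2 = True
      q1 || !q1 = True
        !q1 = True
    !((q1 || !q5)) = True
      q1 || !q5 = False
        !q5 = False
  (!q1 || !q3) -> !((q3 -> q2)) = True
    !q1 || !q3 = True
      !q1 = True
      !q3 = False
    !((q3 -> q2)) = True
      q3 -> q2 = False
Both conjuncts True, so the formula holds.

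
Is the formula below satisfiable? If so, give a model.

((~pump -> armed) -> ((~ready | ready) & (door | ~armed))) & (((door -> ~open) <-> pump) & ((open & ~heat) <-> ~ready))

heat: True, armed: False, open: True, door: False, ready: True, pump: True

  (~pump -> armed) -> ((~ready | ready) & (door | ~armed)) = True
    ~pump -> armed = True
      ~pump = False
    (~ready | ready) & (door | ~armed) = True
      ~ready | ready = True
        ~ready = False
      door | ~armed = True
        ~armed = True
  ((door -> ~open) <-> pump) & ((open & ~heat) <-> ~ready) = True
    (door -> ~open) <-> pump = True
      door -> ~open = True
        ~open = False
    (open & ~heat) <-> ~ready = True
      open & ~heat = False
        ~heat = False
      ~ready = False
Both conjuncts True, so the formula holds.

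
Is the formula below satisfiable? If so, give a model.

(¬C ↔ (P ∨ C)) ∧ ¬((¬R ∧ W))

C=F, P=T, W=F, R=F

  ¬C ↔ (P ∨ C) = True
    ¬C = True
    P ∨ C = True
  ¬((¬R ∧ W)) = True
    ¬R ∧ W = False
      ¬R = True
Both conjuncts True, so the formula holds.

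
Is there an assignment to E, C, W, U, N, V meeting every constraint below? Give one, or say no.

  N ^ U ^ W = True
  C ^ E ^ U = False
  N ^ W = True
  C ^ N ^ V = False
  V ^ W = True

E = False, C = False, W = True, U = False, N = False, V = False

N ^ U ^ W = F ^ F ^ T = True ✓
C ^ E ^ U = F ^ F ^ F = False ✓
N ^ W = F ^ T = True ✓
C ^ N ^ V = F ^ F ^ F = False ✓
V ^ W = F ^ T = True ✓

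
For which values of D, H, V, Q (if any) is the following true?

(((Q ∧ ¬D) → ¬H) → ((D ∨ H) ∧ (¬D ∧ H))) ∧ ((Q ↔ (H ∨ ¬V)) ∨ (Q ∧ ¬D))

D: False, H: True, V: False, Q: True

  ((Q ∧ ¬D) → ¬H) → ((D ∨ H) ∧ (¬D ∧ H)) = True
    (Q ∧ ¬D) → ¬H = False
      Q ∧ ¬D = True
        ¬D = True
      ¬H = False
    (D ∨ H) ∧ (¬D ∧ H) = True
      D ∨ H = True
      ¬D ∧ H = True
        ¬D = True
  (Q ↔ (H ∨ ¬V)) ∨ (Q ∧ ¬D) = True
    Q ↔ (H ∨ ¬V) = True
      H ∨ ¬V = True
        ¬V = True
    Q ∧ ¬D = True
      ¬D = True
Both conjuncts True, so the formula holds.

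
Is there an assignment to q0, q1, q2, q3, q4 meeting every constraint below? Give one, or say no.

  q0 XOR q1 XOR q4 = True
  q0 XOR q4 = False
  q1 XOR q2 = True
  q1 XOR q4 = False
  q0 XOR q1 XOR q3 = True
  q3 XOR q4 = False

q0: True; q1: True; q2: False; q3: True; q4: True

q0 XOR q1 XOR q4 = T XOR T XOR T = True ✓
q0 XOR q4 = T XOR T = False ✓
q1 XOR q2 = T XOR F = True ✓
q1 XOR q4 = T XOR T = False ✓
q0 XOR q1 XOR q3 = T XOR T XOR T = True ✓
q3 XOR q4 = T XOR T = False ✓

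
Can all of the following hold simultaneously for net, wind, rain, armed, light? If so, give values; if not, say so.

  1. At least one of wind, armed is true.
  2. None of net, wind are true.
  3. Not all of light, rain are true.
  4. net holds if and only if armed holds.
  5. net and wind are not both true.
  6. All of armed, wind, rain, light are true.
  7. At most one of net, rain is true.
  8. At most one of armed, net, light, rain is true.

No satisfying assignment exists.

Case wind = True:
  Constraint (2) is violated (wind=T) — contradiction.
Case wind = False:
  Constraint (6) is violated (wind=F) — contradiction.
Both cases fail — unsatisfiable.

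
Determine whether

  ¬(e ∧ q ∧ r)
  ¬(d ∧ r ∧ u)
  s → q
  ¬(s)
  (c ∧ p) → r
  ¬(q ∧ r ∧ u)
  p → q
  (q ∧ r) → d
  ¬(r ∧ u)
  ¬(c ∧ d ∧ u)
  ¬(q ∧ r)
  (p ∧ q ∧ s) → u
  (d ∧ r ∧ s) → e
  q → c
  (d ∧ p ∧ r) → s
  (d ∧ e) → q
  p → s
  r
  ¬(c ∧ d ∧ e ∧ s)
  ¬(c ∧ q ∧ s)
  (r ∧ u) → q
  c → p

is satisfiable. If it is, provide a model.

Unit clause (¬s) forces s = False.
In (¬p ∨ s) only ¬p is left, so p = False.
In (¬c ∨ p) only ¬c is left, so c = False.
Unit clause (r) forces r = True.
In (¬r ∨ ¬u) only ¬u is left, so u = False.
In (¬q ∨ ¬r) only ¬q is left, so q = False.
Set e = False.
Set d = True.
All clauses satisfied.

e: False, d: True, s: False, c: False, r: True, u: False, q: False, p: False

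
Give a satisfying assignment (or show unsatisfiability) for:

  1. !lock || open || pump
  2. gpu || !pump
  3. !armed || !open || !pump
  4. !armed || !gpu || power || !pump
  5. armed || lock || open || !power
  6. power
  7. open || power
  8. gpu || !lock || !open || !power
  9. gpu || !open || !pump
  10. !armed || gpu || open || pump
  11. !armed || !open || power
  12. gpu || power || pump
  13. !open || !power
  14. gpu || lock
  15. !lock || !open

Unit clause (power) forces power = True.
In (!open || !power) only !open is left, so open = False.
Set lock = False.
  then (armed || lock || open || !power) forces armed = True.
  then (gpu || lock) forces gpu = True.
Set pump = False.
All clauses satisfied.

lock = False, power = True, pump = False, armed = True, open = False, gpu = True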